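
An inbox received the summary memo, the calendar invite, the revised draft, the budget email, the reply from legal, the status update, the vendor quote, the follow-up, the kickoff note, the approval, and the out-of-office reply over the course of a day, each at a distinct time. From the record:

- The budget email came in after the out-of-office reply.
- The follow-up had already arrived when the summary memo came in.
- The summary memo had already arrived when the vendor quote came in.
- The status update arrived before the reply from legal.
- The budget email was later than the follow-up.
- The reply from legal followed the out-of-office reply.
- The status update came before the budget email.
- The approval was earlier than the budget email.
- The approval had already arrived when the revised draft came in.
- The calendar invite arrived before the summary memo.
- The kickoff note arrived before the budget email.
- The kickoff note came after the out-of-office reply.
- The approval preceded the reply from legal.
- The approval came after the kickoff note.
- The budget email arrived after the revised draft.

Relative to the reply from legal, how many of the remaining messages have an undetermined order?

Forced before the reply from legal: the approval, the kickoff note, the out-of-office reply, and the status update.
That leaves the budget email, the calendar invite, the follow-up, the revised draft, the summary memo, and the vendor quote with no forced order relative to the reply from legal — 6.

6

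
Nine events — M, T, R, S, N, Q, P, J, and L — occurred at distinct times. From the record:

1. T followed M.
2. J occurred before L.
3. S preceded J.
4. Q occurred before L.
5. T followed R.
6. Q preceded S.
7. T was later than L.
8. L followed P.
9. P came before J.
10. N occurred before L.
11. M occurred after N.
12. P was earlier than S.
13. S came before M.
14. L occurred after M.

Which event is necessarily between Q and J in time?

Tracing the constraints gives Q → S → J, so S sits after Q and before J.
No other event is forced both after Q and before J.

S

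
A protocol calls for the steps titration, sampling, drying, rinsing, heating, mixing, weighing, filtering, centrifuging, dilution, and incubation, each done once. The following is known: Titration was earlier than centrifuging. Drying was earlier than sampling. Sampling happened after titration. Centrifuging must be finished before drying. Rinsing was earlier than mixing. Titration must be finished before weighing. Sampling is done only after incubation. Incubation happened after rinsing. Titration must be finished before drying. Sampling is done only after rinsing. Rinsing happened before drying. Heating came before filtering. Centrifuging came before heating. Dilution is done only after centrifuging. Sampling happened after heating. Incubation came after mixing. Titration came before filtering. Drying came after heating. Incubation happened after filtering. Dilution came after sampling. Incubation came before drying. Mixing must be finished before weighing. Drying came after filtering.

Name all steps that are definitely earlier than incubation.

centrifuging, filtering, heating, mixing, rinsing, titration

Directly stated before incubation: filtering, mixing, and rinsing.
Centrifuging reaches incubation via centrifuging → heating → filtering → incubation.
Heating reaches incubation via heating → filtering → incubation.
Titration reaches incubation via titration → filtering → incubation.
No chain forces weighing (or any of the others) ahead of incubation.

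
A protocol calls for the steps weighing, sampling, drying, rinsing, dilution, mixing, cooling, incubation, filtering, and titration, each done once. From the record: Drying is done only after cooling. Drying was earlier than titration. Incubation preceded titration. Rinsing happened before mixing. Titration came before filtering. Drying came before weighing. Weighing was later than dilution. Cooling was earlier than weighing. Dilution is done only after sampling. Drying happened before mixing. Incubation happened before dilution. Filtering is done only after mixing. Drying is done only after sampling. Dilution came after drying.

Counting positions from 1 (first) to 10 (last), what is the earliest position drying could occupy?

3

Cooling and sampling must both come before drying — 2 forced predecessors.
Nothing else is forced ahead of drying, so its earliest slot is position 2 + 1 = 3.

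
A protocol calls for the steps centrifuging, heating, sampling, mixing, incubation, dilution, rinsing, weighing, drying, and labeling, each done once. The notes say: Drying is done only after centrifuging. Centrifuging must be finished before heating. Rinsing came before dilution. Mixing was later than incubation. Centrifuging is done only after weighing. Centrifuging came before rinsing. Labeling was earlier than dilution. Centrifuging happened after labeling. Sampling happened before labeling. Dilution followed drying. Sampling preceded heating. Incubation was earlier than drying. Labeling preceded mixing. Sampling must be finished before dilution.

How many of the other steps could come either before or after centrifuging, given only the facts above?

Forced before centrifuging: labeling, sampling, and weighing; forced after centrifuging: dilution, drying, heating, and rinsing.
That leaves incubation and mixing with no forced order relative to centrifuging — 2.

2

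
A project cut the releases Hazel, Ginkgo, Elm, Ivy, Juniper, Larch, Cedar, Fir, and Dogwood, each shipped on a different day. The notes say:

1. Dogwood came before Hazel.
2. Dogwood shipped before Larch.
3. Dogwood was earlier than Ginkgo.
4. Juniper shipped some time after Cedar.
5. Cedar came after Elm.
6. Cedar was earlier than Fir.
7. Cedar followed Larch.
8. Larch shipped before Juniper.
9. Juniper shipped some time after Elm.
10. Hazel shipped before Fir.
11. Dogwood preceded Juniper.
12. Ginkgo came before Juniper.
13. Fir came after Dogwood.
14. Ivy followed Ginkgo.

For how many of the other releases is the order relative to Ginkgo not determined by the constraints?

Forced before Ginkgo: Dogwood; forced after Ginkgo: Ivy and Juniper.
That leaves Cedar, Elm, Fir, Hazel, and Larch with no forced order relative to Ginkgo — 5.

5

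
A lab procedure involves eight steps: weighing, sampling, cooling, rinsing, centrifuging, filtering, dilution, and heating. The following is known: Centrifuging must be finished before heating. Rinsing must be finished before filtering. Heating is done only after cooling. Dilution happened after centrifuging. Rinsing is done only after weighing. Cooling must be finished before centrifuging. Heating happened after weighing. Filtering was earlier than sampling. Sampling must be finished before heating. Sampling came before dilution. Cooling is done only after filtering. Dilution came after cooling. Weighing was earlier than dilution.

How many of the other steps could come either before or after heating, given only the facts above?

Forced before heating: centrifuging, cooling, filtering, rinsing, sampling, and weighing.
That leaves dilution with no forced order relative to heating — 1.

1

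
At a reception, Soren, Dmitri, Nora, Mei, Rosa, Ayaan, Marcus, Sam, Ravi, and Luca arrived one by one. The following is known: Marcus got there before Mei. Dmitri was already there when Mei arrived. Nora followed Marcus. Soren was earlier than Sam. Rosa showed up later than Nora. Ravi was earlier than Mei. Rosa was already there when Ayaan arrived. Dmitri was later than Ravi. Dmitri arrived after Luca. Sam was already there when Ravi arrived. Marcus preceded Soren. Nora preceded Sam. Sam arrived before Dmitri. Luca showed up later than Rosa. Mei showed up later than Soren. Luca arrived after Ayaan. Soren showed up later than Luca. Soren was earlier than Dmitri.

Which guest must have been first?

Marcus

Marcus has a chain of constraints placing them before every other guest, so Marcus must be first.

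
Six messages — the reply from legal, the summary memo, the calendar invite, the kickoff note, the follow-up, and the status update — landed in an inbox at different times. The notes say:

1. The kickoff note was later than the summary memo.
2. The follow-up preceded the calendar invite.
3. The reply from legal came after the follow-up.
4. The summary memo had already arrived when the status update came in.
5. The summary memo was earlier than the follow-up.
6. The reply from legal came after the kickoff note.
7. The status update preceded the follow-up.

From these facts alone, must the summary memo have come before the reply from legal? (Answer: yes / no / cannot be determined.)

yes

Chain the constraints: the summary memo → the follow-up → the reply from legal. Each link is directly stated, so the summary memo comes before the reply from legal.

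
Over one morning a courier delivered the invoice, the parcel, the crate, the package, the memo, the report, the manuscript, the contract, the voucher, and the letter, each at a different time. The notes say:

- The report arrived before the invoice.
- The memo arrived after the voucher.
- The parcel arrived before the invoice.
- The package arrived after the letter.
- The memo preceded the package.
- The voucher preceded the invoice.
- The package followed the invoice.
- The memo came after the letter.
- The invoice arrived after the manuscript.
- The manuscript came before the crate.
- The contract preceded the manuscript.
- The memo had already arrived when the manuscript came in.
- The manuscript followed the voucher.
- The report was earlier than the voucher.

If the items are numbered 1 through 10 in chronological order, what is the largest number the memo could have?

The memo must come before the crate, the invoice, the manuscript, and the package — 4 items forced after it.
Everything else can be placed before the memo in some valid order, so the memo can sit as late as position 10 − 4 = 6.

6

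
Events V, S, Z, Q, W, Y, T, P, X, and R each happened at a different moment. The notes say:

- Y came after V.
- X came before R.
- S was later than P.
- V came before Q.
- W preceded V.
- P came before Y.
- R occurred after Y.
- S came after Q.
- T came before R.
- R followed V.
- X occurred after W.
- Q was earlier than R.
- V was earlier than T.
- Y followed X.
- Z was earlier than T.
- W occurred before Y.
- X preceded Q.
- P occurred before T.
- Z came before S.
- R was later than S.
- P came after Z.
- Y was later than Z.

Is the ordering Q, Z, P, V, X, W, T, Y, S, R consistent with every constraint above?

The constraints require W before V, but in the proposed sequence V appears ahead of W. That one violation is enough.

no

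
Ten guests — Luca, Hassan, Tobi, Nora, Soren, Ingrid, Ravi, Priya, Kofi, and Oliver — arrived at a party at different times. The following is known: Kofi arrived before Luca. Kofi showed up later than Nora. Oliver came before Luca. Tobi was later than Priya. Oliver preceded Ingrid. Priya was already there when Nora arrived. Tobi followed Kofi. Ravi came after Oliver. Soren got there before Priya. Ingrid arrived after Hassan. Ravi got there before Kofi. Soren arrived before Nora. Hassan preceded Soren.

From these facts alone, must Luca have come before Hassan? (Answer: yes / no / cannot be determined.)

no

Tracing the constraints gives Hassan → Soren → Nora → Kofi → Luca, so Hassan must come before Luca.
That means Luca cannot be before Hassan.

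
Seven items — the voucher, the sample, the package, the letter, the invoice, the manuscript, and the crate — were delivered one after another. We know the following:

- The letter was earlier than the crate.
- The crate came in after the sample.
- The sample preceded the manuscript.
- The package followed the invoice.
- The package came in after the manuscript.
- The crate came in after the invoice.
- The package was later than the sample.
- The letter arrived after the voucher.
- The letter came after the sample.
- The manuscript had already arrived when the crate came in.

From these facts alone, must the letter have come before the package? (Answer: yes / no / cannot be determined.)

No chain of stated constraints runs from the letter to the package, and none runs from the package to the letter either.
So the relative order of the letter and the package is not fixed by the given facts.

cannot be determined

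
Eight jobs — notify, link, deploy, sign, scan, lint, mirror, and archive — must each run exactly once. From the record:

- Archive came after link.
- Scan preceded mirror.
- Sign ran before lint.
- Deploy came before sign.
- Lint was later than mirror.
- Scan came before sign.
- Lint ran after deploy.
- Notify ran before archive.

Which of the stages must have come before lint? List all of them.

deploy, mirror, scan, sign

Directly stated before lint: deploy, mirror, and sign.
Scan reaches lint via scan → sign → lint.
No chain forces archive (or any of the others) ahead of lint.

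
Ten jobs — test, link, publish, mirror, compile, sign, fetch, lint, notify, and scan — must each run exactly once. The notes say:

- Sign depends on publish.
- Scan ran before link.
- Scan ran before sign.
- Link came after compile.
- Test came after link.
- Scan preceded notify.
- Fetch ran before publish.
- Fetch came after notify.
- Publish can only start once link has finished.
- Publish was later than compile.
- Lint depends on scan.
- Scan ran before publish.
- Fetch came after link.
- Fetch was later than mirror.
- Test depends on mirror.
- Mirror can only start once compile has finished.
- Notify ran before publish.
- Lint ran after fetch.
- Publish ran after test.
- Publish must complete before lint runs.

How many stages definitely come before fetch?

5

Directly stated before fetch: link, mirror, and notify.
Compile reaches fetch via compile → mirror → fetch.
Scan reaches fetch via scan → link → fetch.
No chain forces lint (or any of the others) ahead of fetch.
That's compile, link, mirror, notify, and scan — 5 in all.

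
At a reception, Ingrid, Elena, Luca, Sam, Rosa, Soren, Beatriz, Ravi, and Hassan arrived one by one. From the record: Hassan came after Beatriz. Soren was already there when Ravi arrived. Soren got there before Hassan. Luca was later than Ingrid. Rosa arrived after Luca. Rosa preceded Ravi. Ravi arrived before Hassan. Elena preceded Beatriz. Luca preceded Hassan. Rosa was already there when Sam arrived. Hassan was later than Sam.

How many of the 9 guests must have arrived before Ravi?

4

Directly stated before Ravi: Rosa and Soren.
Ingrid reaches Ravi via Ingrid → Luca → Rosa → Ravi.
Luca reaches Ravi via Luca → Rosa → Ravi.
No chain forces Beatriz (or any of the others) ahead of Ravi.
That's Ingrid, Luca, Rosa, and Soren — 4 in all.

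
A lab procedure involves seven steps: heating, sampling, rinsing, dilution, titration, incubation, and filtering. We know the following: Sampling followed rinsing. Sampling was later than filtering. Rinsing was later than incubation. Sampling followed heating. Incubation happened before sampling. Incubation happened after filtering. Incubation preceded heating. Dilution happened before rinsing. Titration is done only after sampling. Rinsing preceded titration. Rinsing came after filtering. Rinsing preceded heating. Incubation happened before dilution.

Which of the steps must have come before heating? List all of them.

dilution, filtering, incubation, rinsing

Directly stated before heating: incubation and rinsing.
Dilution reaches heating via dilution → rinsing → heating.
Filtering reaches heating via filtering → incubation → heating.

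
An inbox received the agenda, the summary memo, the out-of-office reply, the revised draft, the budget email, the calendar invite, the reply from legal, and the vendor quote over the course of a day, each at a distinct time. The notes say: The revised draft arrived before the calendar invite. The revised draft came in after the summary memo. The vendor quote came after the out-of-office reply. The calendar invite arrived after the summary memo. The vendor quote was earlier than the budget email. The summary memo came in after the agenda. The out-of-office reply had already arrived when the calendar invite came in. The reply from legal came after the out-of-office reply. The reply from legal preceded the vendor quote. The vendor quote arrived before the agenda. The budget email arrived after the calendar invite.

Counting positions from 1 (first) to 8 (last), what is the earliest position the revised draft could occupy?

6

The agenda, the out-of-office reply, the reply from legal, the summary memo, and the vendor quote must all come before the revised draft — 5 forced predecessors.
Nothing else is forced ahead of the revised draft, so its earliest slot is position 5 + 1 = 6.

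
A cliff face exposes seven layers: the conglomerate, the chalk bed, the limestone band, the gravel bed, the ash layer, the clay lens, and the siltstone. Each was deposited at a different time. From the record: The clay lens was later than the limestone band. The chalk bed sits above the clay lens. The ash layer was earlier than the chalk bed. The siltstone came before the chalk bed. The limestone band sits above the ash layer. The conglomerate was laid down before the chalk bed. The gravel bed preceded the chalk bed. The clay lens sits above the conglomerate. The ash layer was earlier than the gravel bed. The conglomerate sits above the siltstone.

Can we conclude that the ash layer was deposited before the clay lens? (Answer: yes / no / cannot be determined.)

Chain the constraints: the ash layer → the limestone band → the clay lens. Each link is directly stated, so the ash layer comes before the clay lens.

yes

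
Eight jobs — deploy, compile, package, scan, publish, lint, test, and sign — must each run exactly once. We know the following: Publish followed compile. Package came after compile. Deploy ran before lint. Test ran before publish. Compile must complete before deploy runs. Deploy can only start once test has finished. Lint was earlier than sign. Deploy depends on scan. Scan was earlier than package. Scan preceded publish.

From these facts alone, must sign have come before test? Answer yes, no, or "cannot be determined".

no

Tracing the constraints gives test → deploy → lint → sign, so test must come before sign.
That means sign cannot be before test.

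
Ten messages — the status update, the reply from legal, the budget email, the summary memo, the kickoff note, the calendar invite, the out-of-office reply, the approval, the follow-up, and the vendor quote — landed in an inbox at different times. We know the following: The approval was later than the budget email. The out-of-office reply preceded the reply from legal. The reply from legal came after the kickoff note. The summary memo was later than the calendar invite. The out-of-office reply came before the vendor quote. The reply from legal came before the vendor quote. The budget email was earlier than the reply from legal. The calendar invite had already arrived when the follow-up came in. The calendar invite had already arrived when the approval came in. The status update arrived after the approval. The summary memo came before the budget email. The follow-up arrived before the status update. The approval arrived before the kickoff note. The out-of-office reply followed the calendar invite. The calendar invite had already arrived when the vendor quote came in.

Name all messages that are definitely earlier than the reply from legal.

the approval, the budget email, the calendar invite, the kickoff note, the out-of-office reply, the summary memo

Directly stated before the reply from legal: the budget email, the kickoff note, and the out-of-office reply.
The approval reaches the reply from legal via the approval → the kickoff note → the reply from legal.
The calendar invite reaches the reply from legal via the calendar invite → the out-of-office reply → the reply from legal.
The summary memo reaches the reply from legal via the summary memo → the budget email → the reply from legal.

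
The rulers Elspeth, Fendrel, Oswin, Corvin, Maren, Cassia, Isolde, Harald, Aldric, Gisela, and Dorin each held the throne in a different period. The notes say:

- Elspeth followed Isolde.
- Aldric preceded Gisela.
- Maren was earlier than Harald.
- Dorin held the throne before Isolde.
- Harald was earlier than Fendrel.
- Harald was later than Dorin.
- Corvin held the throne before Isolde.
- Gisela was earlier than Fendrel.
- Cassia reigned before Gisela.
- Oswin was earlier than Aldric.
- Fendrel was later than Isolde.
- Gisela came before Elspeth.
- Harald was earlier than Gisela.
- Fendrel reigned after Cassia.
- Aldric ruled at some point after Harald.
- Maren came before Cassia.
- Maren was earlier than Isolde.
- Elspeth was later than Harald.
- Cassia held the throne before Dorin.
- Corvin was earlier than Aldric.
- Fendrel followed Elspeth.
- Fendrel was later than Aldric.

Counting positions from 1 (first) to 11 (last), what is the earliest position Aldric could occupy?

Cassia, Corvin, Dorin, Harald, Maren, and Oswin must all come before Aldric — 6 forced predecessors.
Nothing else is forced ahead of Aldric, so their earliest slot is position 6 + 1 = 7.

7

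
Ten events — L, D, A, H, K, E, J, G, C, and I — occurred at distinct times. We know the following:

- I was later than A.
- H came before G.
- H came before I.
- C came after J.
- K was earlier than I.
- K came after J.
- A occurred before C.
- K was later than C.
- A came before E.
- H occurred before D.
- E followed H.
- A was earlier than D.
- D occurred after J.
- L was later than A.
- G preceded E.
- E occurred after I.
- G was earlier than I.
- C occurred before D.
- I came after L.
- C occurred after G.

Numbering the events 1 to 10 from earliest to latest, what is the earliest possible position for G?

2

H must come before G — 1 forced predecessor.
Nothing else is forced ahead of G, so its earliest slot is position 1 + 1 = 2.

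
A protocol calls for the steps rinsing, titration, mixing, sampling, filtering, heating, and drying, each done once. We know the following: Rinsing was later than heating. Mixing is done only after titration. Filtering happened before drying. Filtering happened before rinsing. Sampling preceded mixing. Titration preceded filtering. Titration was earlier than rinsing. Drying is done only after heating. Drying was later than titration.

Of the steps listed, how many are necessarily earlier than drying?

Directly stated before drying: filtering, heating, and titration.
No chain forces mixing (or any of the others) ahead of drying.
That's filtering, heating, and titration — 3 in all.

3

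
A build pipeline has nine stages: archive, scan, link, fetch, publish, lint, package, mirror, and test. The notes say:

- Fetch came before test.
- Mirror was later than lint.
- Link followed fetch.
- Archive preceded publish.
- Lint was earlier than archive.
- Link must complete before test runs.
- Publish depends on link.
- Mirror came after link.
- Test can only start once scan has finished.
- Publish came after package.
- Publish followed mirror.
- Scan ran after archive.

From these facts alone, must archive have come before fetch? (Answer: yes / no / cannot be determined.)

cannot be determined

No chain of stated constraints runs from archive to fetch, and none runs from fetch to archive either.
So the relative order of archive and fetch is not fixed by the given facts.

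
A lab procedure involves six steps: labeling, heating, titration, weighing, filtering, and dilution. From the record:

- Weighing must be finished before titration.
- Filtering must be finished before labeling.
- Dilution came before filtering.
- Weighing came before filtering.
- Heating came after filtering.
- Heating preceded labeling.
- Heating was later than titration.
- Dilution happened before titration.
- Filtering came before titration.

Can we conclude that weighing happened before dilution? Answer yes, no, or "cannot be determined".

No chain of stated constraints runs from weighing to dilution, and none runs from dilution to weighing either.
So the relative order of weighing and dilution is not fixed by the given facts.

cannot be determined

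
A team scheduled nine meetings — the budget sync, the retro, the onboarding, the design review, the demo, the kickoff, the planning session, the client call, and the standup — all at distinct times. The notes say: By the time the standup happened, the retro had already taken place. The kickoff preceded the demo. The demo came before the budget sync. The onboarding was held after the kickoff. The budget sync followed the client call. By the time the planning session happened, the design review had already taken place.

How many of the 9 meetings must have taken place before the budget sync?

3

Directly stated before the budget sync: the client call and the demo.
The kickoff reaches the budget sync via the kickoff → the demo → the budget sync.
That's the client call, the demo, and the kickoff — 3 in all.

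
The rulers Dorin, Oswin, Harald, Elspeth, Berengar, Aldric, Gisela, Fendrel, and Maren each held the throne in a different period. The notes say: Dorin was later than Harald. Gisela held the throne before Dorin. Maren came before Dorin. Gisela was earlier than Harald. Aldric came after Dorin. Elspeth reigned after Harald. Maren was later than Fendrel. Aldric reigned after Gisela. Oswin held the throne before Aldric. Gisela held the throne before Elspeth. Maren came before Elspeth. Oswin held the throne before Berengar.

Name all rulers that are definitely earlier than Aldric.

Dorin, Fendrel, Gisela, Harald, Maren, Oswin

Directly stated before Aldric: Dorin, Gisela, and Oswin.
Fendrel reaches Aldric via Fendrel → Maren → Dorin → Aldric.
Harald reaches Aldric via Harald → Dorin → Aldric.
Maren reaches Aldric via Maren → Dorin → Aldric.
No chain forces Berengar (or any of the others) ahead of Aldric.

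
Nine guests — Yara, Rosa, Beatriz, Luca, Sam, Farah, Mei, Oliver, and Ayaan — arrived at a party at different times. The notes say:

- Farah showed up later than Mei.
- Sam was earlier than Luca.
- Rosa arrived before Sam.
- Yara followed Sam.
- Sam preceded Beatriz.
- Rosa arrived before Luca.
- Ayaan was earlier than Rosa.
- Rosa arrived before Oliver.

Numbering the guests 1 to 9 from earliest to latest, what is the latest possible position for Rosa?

Rosa must come before Beatriz, Luca, Oliver, Sam, and Yara — 5 guests forced after them.
Everything else can be placed before Rosa in some valid order, so Rosa can sit as late as position 9 − 5 = 4.

4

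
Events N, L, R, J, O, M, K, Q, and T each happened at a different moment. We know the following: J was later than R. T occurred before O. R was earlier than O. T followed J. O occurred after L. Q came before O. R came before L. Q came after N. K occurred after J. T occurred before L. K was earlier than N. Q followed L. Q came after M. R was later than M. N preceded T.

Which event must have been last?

O

Every other event has a chain of constraints placing it before O, so O is last.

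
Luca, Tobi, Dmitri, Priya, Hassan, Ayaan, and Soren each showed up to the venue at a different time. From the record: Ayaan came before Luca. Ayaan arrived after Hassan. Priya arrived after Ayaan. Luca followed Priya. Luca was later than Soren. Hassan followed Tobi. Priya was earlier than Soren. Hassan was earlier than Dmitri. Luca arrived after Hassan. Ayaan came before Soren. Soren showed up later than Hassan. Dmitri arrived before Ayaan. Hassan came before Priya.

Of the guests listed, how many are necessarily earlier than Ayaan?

Directly stated before Ayaan: Dmitri and Hassan.
Tobi reaches Ayaan via Tobi → Hassan → Ayaan.
No chain forces Luca (or any of the others) ahead of Ayaan.
That's Dmitri, Hassan, and Tobi — 3 in all.

3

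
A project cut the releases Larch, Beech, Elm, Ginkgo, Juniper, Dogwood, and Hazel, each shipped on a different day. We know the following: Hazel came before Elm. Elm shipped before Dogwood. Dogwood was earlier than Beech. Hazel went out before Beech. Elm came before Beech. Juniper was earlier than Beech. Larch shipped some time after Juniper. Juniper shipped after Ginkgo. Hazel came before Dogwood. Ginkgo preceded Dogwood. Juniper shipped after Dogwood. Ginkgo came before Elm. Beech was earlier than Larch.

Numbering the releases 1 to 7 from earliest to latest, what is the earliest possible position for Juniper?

Dogwood, Elm, Ginkgo, and Hazel must all come before Juniper — 4 forced predecessors.
Nothing else is forced ahead of Juniper, so its earliest slot is position 4 + 1 = 5.

5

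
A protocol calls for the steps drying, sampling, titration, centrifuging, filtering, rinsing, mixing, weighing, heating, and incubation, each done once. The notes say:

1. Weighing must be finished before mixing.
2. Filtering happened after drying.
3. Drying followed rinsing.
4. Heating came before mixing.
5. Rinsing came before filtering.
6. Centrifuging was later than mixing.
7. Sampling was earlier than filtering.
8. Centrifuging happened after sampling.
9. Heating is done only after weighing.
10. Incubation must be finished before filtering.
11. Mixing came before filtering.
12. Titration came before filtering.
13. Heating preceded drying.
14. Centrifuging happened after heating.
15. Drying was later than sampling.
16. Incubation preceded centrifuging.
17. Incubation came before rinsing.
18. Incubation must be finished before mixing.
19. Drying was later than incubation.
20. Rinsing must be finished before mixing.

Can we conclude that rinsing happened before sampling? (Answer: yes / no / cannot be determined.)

cannot be determined

No chain of stated constraints runs from rinsing to sampling, and none runs from sampling to rinsing either.
So the relative order of rinsing and sampling is not fixed by the given facts.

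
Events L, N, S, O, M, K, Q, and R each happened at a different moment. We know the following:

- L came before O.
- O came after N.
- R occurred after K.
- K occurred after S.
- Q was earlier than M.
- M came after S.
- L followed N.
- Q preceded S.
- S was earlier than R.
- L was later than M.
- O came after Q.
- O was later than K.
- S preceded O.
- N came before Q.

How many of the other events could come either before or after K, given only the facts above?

Forced before K: N, Q, and S; forced after K: O and R.
That leaves L and M with no forced order relative to K — 2.

2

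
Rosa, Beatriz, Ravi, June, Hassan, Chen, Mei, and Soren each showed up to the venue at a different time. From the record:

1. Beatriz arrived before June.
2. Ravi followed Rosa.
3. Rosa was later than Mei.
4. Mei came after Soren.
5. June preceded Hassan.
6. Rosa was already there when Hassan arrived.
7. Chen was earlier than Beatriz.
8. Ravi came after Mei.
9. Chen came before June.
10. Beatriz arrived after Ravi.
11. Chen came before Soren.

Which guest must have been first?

Chen

Chen has a chain of constraints placing them before every other guest, so Chen must be first.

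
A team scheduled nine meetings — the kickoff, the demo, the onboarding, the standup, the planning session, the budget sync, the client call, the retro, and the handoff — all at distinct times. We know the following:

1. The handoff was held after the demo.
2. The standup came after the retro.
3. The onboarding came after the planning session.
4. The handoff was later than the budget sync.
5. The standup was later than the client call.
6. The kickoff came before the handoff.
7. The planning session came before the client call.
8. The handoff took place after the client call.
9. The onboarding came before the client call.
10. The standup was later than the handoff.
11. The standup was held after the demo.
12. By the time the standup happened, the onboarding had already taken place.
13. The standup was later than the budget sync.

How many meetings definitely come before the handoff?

Directly stated before the handoff: the budget sync, the client call, the demo, and the kickoff.
The onboarding reaches the handoff via the onboarding → the client call → the handoff.
The planning session reaches the handoff via the planning session → the client call → the handoff.
No chain forces the retro (or any of the others) ahead of the handoff.
That's the budget sync, the client call, the demo, the kickoff, the onboarding, and the planning session — 6 in all.

6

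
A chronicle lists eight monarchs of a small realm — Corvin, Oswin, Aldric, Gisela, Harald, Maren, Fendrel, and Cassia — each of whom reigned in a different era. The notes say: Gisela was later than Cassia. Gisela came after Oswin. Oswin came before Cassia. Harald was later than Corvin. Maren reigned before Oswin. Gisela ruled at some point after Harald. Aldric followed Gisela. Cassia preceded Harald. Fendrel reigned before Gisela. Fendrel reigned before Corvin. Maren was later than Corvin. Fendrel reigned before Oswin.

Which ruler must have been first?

Fendrel has a chain of constraints placing them before every other ruler, so Fendrel must be first.

Fendrel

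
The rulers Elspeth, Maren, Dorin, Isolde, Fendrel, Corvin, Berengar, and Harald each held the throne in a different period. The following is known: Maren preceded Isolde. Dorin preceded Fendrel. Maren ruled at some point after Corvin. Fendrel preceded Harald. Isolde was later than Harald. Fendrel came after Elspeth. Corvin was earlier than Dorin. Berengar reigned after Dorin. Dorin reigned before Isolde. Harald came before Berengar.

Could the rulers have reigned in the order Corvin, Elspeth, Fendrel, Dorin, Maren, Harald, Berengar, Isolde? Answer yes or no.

The constraints require Dorin before Fendrel, but in the proposed sequence Fendrel appears ahead of Dorin. That one violation is enough.

no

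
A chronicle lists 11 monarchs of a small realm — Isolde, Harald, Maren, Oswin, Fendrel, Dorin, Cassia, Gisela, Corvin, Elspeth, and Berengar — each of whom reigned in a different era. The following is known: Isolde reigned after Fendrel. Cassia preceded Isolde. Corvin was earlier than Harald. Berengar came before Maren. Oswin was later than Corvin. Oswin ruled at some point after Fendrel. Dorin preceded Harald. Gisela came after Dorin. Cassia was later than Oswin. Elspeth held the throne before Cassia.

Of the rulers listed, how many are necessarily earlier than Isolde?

5

Directly stated before Isolde: Cassia and Fendrel.
Corvin reaches Isolde via Corvin → Oswin → Cassia → Isolde.
Elspeth reaches Isolde via Elspeth → Cassia → Isolde.
Oswin reaches Isolde via Oswin → Cassia → Isolde.
That's Cassia, Corvin, Elspeth, Fendrel, and Oswin — 5 in all.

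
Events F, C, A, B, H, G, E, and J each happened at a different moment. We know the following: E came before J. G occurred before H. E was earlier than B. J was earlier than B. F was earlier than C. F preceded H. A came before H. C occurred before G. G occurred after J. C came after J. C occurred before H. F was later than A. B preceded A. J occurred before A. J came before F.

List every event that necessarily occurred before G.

A, B, C, E, F, J

Directly stated before G: C and J.
A reaches G via A → F → C → G.
B reaches G via B → A → F → C → G.
E reaches G via E → J → G.
Likewise F reaches G by chaining the stated constraints.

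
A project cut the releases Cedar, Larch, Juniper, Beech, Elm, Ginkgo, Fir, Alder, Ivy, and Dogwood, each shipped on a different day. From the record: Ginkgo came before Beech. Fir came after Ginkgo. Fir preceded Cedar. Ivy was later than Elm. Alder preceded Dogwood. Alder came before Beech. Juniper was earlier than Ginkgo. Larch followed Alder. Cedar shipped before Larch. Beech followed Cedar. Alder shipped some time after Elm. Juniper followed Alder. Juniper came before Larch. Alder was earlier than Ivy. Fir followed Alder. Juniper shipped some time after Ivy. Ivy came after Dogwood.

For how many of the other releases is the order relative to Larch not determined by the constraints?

1

Forced before Larch: Alder, Cedar, Dogwood, Elm, Fir, Ginkgo, Ivy, and Juniper.
That leaves Beech with no forced order relative to Larch — 1.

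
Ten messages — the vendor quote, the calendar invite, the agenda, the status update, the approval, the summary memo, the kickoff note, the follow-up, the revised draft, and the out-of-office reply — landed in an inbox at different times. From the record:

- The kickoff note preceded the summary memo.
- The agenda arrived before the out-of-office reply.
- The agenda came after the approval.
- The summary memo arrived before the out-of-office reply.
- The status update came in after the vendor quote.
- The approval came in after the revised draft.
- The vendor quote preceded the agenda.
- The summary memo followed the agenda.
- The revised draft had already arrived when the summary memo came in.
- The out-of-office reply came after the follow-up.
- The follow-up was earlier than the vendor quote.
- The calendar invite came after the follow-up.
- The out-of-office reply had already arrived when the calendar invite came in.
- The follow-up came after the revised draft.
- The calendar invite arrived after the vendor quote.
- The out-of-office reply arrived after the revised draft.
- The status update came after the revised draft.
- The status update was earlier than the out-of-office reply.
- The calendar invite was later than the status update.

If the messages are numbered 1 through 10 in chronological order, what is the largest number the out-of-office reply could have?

The out-of-office reply must come before the calendar invite — 1 message forced after it.
Everything else can be placed before the out-of-office reply in some valid order, so the out-of-office reply can sit as late as position 10 − 1 = 9.

9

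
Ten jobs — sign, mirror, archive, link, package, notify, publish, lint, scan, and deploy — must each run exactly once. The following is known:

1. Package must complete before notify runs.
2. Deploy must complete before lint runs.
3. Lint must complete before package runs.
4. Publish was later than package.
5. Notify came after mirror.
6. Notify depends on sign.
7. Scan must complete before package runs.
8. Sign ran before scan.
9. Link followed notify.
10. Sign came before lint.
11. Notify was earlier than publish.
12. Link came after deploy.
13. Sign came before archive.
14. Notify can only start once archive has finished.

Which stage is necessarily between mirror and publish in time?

Tracing the constraints gives mirror → notify → publish, so notify sits after mirror and before publish.
No other stage is forced both after mirror and before publish.

notify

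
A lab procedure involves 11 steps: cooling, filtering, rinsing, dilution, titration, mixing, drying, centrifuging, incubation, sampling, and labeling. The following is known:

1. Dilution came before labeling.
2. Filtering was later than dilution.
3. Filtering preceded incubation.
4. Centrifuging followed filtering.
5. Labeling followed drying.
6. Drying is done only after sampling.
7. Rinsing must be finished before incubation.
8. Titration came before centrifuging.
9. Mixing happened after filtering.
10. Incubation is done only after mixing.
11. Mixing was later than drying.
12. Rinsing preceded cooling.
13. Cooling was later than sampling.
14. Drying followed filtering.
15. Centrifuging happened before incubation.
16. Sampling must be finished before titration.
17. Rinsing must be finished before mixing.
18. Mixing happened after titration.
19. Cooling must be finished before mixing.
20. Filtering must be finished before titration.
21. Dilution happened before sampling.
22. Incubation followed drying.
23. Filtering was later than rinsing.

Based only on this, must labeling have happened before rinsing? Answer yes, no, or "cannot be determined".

Tracing the constraints gives rinsing → filtering → drying → labeling, so rinsing must come before labeling.
That means labeling cannot be before rinsing.

no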